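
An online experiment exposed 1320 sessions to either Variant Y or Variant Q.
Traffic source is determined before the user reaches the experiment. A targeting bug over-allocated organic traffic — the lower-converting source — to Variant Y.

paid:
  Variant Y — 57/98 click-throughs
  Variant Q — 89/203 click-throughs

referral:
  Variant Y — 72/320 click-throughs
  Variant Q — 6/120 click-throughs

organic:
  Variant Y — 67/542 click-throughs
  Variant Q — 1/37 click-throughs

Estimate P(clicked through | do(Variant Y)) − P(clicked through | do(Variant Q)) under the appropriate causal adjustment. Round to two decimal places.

+0.13

The stratified and pooled comparisons disagree (Variant Y wins within each traffic source; Variant Q wins overall), so the answer turns on the causal role of traffic source.
Traffic source is set before the variant has any effect — it is not caused by the variant — and it independently drives the outcome. That makes it a confounder, so the causal comparison is within traffic source levels.
Adjusting over the population distribution of traffic source: 0.228·(0.582−0.438) + 0.333·(0.225−0.050) + 0.439·(0.124−0.027) = +0.133.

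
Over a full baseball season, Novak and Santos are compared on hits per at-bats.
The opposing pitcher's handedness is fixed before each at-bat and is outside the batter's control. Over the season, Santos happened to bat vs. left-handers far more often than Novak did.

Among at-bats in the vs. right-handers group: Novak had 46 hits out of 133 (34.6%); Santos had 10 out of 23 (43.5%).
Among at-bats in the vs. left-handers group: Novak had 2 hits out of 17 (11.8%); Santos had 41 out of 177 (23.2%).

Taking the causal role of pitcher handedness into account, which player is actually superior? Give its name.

Santos is higher inside every pitcher handedness stratum but Novak is higher in aggregate. Whether to stratify depends on how pitcher handedness relates to the player.
Pitcher handedness is set before the player has any effect — it is not caused by the player — and it independently drives the outcome. That makes it a confounder, so the causal comparison is within pitcher handedness levels.
Within each level — vs. right-handers: 34.6% vs 43.5%; vs. left-handers: 11.8% vs 23.2% — Santos is higher every time.

Santos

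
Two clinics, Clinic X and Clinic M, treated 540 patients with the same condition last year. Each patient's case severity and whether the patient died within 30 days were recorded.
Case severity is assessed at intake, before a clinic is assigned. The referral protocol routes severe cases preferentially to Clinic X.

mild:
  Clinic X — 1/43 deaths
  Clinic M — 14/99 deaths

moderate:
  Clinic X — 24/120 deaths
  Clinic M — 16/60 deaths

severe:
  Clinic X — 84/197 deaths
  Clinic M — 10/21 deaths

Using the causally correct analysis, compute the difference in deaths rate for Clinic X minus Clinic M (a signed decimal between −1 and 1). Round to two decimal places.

Clinic X is lower inside every case severity stratum but Clinic M is lower in aggregate. Whether to stratify depends on how case severity relates to the clinic.
Nothing the clinic does changes case severity; the imbalance is an allocation artefact. With case severity also predicting the outcome, the pooled figure is confounded, and the within-stratum comparison is the causal one.
Adjusting over the population distribution of case severity: 0.263·(0.023−0.141) + 0.333·(0.200−0.267) + 0.404·(0.426−0.476) = -0.073.

-0.07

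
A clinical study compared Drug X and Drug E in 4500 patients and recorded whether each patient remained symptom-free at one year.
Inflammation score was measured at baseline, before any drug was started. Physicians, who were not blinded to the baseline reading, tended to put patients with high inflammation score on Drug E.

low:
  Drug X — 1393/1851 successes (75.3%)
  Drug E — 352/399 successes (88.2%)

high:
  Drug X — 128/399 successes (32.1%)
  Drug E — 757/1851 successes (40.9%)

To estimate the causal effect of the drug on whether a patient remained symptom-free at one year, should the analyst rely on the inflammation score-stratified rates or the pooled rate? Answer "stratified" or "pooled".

stratified

The inflammation score-specific comparison favours Drug E throughout, but the pooled figures favour Drug X. The question is whether to condition on inflammation score.
Inflammation score differs across drugs for reasons unrelated to any effect of the drug itself, and it separately predicts the outcome — a classic confounder. We must compare within inflammation score levels.
Within each level — low: 75.3% vs 88.2%; high: 32.1% vs 40.9% — Drug E is higher every time.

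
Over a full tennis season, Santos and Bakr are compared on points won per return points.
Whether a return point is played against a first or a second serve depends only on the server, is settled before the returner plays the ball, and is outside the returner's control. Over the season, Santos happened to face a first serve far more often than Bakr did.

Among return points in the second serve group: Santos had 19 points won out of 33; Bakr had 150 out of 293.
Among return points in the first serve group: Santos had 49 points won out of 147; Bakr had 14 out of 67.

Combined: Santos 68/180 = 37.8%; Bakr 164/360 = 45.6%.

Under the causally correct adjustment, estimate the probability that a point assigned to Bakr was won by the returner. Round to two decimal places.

Within every serve type level Santos has the higher rate, yet pooled Bakr does — Simpson's reversal.
The imbalance in serve type arose from how return points were allocated, not from anything the player did; and serve type independently affects the outcome. The pooled gap is confounded — condition on serve type.
Standardising Bakr to the population serve type mix: 0.604·150/293 + 0.396·14/67 = 0.392.

0.39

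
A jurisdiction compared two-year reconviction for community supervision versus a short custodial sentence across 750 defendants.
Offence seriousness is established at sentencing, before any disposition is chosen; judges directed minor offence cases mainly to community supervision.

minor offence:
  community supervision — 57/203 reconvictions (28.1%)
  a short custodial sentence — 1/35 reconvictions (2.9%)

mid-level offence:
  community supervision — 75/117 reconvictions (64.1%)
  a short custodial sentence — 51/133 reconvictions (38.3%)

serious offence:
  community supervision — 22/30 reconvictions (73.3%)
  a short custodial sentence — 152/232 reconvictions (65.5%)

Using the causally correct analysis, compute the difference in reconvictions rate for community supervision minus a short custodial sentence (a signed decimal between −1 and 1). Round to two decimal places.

The offence seriousness-specific comparison favours a short custodial sentence throughout, but the pooled figures favour community supervision. The question is whether to condition on offence seriousness.
Here offence seriousness is a common cause — it drives both which disposition a case falls under and the outcome. The crude comparison mixes populations; the stratum-specific rates are the causally relevant ones.
Adjusting over the population distribution of offence seriousness: 0.317·(0.281−0.029) + 0.333·(0.641−0.383) + 0.349·(0.733−0.655) = +0.193.

+0.19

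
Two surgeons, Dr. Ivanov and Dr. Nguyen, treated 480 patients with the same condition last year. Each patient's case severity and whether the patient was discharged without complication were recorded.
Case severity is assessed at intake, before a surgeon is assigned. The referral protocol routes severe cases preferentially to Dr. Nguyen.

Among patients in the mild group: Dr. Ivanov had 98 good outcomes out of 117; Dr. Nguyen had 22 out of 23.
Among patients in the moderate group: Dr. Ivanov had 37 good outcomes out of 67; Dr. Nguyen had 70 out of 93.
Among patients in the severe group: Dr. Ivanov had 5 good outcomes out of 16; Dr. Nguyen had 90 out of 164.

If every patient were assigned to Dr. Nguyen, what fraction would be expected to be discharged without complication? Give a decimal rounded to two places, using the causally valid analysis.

0.74

Case severity satisfies the back-door criterion: it is not a descendant of the surgeon, and it blocks the spurious path from surgeon to outcome. Adjusting for it (i.e., using the within-case severity rates) gives the causal effect.
Standardising Dr. Nguyen to the population case severity mix: 0.292·22/23 + 0.333·70/93 + 0.375·90/164 = 0.736.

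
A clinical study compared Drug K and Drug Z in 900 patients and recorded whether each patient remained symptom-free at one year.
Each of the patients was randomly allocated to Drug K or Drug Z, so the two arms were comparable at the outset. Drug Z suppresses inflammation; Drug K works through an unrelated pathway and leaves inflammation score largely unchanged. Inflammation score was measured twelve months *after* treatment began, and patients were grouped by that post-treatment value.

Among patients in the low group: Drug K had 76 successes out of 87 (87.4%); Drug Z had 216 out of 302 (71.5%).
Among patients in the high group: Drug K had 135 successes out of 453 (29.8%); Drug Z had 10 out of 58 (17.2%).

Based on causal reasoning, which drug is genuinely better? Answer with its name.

Drug Z

Inflammation score here is a post-treatment variable shaped by the drug; conditioning on it would introduce bias rather than remove it. The overall comparison is the causal one.
Pooled: Drug K 39.1% vs Drug Z 62.8%; Drug Z is higher overall.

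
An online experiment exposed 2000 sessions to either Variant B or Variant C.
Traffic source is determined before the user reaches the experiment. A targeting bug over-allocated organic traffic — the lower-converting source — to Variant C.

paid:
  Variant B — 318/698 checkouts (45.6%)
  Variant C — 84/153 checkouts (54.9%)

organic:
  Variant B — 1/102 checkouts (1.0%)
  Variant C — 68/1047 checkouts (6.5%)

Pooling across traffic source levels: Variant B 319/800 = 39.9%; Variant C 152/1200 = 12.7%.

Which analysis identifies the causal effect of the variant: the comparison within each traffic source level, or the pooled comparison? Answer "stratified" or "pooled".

Nothing the variant does changes traffic source; the imbalance is an allocation artefact. With traffic source also predicting the outcome, the pooled figure is confounded, and the within-stratum comparison is the causal one.
Within each level — paid: 45.6% vs 54.9%; organic: 1.0% vs 6.5% — Variant C is higher every time.

stratified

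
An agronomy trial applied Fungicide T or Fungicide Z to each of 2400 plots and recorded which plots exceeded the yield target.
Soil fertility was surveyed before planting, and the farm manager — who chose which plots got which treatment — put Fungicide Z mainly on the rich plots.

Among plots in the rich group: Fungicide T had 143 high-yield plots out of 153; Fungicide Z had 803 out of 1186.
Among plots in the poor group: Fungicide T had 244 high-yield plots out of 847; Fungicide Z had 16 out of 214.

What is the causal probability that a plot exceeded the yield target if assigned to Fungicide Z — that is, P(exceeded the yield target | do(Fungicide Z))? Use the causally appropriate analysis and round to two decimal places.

0.41

The soil fertility-specific comparison favours Fungicide T throughout, but the pooled figures favour Fungicide Z. The question is whether to condition on soil fertility.
Soil fertility differs across fungicides for reasons unrelated to any effect of the fungicide itself, and it separately predicts the outcome — a classic confounder. We must compare within soil fertility levels.
Standardising Fungicide Z to the population soil fertility mix: 0.558·803/1186 + 0.442·16/214 = 0.411.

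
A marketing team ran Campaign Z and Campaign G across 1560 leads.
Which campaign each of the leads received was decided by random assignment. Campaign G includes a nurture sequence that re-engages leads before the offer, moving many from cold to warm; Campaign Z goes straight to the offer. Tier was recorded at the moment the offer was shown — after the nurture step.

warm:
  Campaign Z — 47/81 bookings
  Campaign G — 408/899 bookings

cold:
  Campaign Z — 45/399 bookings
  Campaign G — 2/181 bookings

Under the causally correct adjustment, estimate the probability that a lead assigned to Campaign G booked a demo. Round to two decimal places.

0.38

Engagement tier is downstream of the campaign. One should not condition on a consequence of treatment, so the overall rates are the right comparison.
So P(outcome | do(Campaign G)) is just the pooled rate for Campaign G: 410/1080 = 0.380.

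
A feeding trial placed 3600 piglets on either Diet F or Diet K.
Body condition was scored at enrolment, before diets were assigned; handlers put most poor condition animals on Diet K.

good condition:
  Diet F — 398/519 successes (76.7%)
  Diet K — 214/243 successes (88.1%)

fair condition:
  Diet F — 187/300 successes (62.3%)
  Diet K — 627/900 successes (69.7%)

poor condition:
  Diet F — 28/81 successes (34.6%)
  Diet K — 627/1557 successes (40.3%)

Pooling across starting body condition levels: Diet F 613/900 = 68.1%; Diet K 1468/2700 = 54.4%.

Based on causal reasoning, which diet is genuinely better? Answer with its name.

Within every starting body condition level Diet K has the higher rate, yet pooled Diet F does — Simpson's reversal.
The imbalance in starting body condition arose from how piglets were allocated, not from anything the diet did; and starting body condition independently affects the outcome. The pooled gap is confounded — condition on starting body condition.
Within each level — good condition: 76.7% vs 88.1%; fair condition: 62.3% vs 69.7%; poor condition: 34.6% vs 40.3% — Diet K is higher every time.

Diet K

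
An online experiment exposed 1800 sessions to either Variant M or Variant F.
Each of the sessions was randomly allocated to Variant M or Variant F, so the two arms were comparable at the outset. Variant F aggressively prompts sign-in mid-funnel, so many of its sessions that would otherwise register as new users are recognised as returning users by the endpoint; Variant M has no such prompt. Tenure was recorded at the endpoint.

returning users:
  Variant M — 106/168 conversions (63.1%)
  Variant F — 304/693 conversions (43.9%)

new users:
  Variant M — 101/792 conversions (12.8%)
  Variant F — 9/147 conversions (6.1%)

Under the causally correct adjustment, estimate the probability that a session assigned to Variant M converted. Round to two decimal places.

User tenure here is a post-treatment variable shaped by the variant; conditioning on it would introduce bias rather than remove it. The overall comparison is the causal one.
So P(outcome | do(Variant M)) is just the pooled rate for Variant M: 207/960 = 0.216.

0.22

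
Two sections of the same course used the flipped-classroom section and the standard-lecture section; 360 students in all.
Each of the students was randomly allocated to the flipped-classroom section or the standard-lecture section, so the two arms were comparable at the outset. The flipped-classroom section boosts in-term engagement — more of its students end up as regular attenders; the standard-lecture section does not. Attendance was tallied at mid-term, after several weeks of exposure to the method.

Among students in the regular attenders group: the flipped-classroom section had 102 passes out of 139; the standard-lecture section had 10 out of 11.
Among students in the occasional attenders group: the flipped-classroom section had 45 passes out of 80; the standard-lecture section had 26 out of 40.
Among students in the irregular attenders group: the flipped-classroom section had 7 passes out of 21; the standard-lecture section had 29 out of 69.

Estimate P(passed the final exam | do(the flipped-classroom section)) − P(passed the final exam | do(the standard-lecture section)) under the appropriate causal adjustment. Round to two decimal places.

+0.10

The stratified and pooled comparisons disagree (the standard-lecture section wins within each mid-term attendance; the flipped-classroom section wins overall), so the answer turns on the causal role of mid-term attendance.
The distribution of mid-term attendance is itself part of what the teaching method does — it is an intermediate outcome. Holding it fixed would remove that part of the effect; the total effect is the pooled difference.
The causal difference is the pooled difference: 0.642 − 0.542 = +0.100.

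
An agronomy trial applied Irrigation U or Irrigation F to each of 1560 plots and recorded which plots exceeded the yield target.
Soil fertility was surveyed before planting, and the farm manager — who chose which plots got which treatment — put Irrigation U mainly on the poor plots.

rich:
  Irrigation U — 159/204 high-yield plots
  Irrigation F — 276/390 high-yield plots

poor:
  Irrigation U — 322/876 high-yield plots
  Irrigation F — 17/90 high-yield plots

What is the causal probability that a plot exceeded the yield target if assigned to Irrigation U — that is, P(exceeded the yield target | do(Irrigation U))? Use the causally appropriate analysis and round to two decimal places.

Irrigation U is higher inside every soil fertility stratum but Irrigation F is higher in aggregate. Whether to stratify depends on how soil fertility relates to the irrigation.
The imbalance in soil fertility arose from how plots were allocated, not from anything the irrigation did; and soil fertility independently affects the outcome. The pooled gap is confounded — condition on soil fertility.
Standardising Irrigation U to the population soil fertility mix: 0.381·159/204 + 0.619·322/876 = 0.524.

0.52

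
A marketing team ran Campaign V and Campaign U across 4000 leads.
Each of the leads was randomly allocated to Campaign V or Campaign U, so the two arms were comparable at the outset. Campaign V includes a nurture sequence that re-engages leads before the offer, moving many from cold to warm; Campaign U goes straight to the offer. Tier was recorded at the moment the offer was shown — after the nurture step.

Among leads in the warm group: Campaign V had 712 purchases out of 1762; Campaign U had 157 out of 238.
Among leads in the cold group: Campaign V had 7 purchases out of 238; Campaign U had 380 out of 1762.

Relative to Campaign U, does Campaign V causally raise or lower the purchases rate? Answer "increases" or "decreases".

Engagement tier here is a post-treatment variable shaped by the campaign; conditioning on it would introduce bias rather than remove it. The overall comparison is the causal one.
Pooled: Campaign V 35.9% vs Campaign U 26.9%; Campaign V is higher overall.

increases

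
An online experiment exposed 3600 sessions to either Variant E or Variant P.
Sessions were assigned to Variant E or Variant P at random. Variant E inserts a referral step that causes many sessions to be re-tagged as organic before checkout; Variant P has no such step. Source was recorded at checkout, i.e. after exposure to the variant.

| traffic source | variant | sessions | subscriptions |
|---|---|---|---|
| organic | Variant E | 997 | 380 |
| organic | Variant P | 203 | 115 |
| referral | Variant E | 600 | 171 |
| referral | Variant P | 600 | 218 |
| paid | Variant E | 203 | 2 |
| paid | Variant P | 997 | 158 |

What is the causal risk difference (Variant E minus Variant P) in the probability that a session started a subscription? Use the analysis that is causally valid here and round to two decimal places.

+0.03

Stratifying would compare variants among sessions the variants themselves sorted into traffic source groups — a form of selection on an intermediate. The unconditioned pooled rates give the total causal effect.
The causal difference is the pooled difference: 0.307 − 0.273 = +0.034.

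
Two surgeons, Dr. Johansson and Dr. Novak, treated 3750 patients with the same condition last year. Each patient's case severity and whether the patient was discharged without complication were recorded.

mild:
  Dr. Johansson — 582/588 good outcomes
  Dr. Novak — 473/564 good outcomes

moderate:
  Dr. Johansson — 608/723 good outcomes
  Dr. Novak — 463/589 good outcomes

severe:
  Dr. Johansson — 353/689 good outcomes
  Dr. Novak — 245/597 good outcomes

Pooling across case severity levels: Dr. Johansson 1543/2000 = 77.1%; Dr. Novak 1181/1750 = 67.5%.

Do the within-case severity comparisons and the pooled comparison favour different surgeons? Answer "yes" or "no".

no

Within each case severity level (mild 99.0% vs 83.9%; moderate 84.1% vs 78.6%; severe 51.2% vs 41.0%), Dr. Johansson has the higher rate every time. Pooled: 77.1% vs 67.5% — Dr. Johansson has the higher rate overall. They agree.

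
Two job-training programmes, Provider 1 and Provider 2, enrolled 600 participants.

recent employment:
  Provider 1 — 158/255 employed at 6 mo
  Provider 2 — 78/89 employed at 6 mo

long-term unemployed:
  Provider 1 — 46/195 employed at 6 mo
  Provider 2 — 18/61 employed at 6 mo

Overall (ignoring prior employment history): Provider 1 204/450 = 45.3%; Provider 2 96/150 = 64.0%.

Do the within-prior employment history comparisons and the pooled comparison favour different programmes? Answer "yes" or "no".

no

Within each prior employment history level (recent employment 62.0% vs 87.6%; long-term unemployed 23.6% vs 29.5%), Provider 2 has the higher rate every time. Pooled: 45.3% vs 64.0% — Provider 2 has the higher rate overall. They agree.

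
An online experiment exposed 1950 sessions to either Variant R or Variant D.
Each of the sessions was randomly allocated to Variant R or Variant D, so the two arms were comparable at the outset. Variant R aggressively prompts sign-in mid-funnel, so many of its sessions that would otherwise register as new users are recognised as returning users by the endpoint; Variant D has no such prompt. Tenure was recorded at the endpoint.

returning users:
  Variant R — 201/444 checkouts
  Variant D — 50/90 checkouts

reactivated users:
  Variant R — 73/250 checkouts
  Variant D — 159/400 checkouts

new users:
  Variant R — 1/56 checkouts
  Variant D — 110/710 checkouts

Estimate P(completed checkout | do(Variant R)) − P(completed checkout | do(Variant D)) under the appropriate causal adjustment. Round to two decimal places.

The stratified and pooled comparisons disagree (Variant D wins within each user tenure; Variant R wins overall), so the answer turns on the causal role of user tenure.
User tenure here is a post-treatment variable shaped by the variant; conditioning on it would introduce bias rather than remove it. The overall comparison is the causal one.
The causal difference is the pooled difference: 0.367 − 0.266 = +0.101.

+0.10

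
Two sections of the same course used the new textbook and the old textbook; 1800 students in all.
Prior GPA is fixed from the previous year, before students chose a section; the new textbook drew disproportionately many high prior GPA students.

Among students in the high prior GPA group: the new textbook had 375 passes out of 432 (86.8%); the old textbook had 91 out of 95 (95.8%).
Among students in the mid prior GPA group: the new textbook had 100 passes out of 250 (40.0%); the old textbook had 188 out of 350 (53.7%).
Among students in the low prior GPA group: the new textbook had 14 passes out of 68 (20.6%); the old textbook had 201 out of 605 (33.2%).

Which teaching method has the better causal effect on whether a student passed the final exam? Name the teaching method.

Within every prior GPA band level the old textbook has the higher rate, yet pooled the new textbook does — Simpson's reversal.
Prior GPA band is set before the teaching method has any effect — it is not caused by the teaching method — and it independently drives the outcome. That makes it a confounder, so the causal comparison is within prior GPA band levels.
Within each level — high prior GPA: 86.8% vs 95.8%; mid prior GPA: 40.0% vs 53.7%; low prior GPA: 20.6% vs 33.2% — the old textbook is higher every time.

the old textbook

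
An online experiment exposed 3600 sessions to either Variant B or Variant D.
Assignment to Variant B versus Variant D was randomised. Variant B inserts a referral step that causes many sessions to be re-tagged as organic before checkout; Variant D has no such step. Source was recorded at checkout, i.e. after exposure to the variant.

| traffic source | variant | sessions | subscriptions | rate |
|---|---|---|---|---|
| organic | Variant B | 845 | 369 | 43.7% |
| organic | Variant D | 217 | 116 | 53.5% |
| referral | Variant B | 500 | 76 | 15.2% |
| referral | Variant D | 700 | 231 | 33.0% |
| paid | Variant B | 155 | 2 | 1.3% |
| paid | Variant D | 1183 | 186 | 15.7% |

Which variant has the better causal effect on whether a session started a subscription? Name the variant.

Variant B

Stratifying would compare variants among sessions the variants themselves sorted into traffic source groups — a form of selection on an intermediate. The unconditioned pooled rates give the total causal effect.
Pooled: Variant B 29.8% vs Variant D 25.4%; Variant B is higher overall.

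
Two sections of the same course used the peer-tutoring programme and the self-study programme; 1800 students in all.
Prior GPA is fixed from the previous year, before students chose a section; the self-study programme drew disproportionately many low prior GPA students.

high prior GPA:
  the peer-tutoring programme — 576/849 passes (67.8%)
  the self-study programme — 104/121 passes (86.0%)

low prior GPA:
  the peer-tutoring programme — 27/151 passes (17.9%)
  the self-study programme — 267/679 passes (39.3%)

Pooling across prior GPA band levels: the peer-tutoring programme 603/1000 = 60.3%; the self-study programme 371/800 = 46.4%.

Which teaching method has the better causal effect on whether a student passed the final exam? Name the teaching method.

the self-study programme

Within every prior GPA band level the self-study programme has the higher rate, yet pooled the peer-tutoring programme does — Simpson's reversal.
Here prior GPA band is a common cause — it drives both which teaching method a case falls under and the outcome. The crude comparison mixes populations; the stratum-specific rates are the causally relevant ones.
Within each level — high prior GPA: 67.8% vs 86.0%; low prior GPA: 17.9% vs 39.3% — the self-study programme is higher every time.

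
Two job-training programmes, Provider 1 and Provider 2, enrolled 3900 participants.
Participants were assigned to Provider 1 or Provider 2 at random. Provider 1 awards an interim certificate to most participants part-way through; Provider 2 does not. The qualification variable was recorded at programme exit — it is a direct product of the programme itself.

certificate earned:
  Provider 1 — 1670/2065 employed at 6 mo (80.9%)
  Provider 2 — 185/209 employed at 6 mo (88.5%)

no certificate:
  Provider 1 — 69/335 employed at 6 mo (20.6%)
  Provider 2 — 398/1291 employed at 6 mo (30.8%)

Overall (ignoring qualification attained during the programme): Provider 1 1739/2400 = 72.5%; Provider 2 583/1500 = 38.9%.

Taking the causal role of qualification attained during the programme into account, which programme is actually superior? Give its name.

Provider 1

The distribution of qualification attained during the programme is itself part of what the programme does — it is an intermediate outcome. Holding it fixed would remove that part of the effect; the total effect is the pooled difference.
Pooled: Provider 1 72.5% vs Provider 2 38.9%; Provider 1 is higher overall.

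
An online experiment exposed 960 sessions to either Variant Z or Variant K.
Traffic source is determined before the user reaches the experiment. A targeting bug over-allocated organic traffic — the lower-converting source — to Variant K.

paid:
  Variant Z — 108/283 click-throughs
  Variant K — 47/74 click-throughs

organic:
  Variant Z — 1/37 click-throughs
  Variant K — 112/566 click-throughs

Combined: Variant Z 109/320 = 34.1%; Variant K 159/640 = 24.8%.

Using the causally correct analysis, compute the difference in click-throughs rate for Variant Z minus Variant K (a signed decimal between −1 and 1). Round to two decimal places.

-0.20

Within every traffic source level Variant K has the higher rate, yet pooled Variant Z does — Simpson's reversal.
Traffic source is set before the variant has any effect — it is not caused by the variant — and it independently drives the outcome. That makes it a confounder, so the causal comparison is within traffic source levels.
Adjusting over the population distribution of traffic source: 0.372·(0.382−0.635) + 0.628·(0.027−0.198) = -0.202.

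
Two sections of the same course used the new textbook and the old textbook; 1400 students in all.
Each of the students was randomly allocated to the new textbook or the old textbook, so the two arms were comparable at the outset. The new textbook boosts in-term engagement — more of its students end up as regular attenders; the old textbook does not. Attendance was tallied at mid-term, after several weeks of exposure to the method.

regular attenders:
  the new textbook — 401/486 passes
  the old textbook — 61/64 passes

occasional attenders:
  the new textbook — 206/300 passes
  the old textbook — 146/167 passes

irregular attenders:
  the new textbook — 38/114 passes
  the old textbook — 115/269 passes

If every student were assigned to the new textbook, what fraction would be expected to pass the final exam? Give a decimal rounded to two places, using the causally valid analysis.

0.72

Because the teaching method influences mid-term attendance, mid-term attendance is a post-treatment mediator, not a confounder. Stratifying on it would bias the estimate; the causal effect is the crude pooled difference.
So P(outcome | do(the new textbook)) is just the pooled rate for the new textbook: 645/900 = 0.717.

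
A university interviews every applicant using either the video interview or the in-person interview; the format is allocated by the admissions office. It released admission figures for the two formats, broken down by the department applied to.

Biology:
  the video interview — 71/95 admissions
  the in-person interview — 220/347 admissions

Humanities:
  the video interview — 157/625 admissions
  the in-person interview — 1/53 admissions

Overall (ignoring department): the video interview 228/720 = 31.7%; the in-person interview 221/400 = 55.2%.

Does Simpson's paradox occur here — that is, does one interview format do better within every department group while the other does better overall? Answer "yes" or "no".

yes

Within each department level (Biology 74.7% vs 63.4%; Humanities 25.1% vs 1.9%), the video interview has the higher rate every time. Pooled: 31.7% vs 55.2% — the in-person interview has the higher rate overall. The two comparisons disagree.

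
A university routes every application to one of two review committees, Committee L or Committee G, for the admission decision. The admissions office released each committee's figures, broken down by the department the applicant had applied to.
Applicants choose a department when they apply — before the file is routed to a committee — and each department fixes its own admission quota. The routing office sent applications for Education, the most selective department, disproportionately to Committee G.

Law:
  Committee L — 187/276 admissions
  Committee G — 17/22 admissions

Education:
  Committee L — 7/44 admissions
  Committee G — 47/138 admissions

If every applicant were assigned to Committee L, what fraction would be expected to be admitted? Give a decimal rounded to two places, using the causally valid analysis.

Department differs across review committees for reasons unrelated to any effect of the review committee itself, and it separately predicts the outcome — a classic confounder. We must compare within department levels.
Standardising Committee L to the population department mix: 0.621·187/276 + 0.379·7/44 = 0.481.

0.48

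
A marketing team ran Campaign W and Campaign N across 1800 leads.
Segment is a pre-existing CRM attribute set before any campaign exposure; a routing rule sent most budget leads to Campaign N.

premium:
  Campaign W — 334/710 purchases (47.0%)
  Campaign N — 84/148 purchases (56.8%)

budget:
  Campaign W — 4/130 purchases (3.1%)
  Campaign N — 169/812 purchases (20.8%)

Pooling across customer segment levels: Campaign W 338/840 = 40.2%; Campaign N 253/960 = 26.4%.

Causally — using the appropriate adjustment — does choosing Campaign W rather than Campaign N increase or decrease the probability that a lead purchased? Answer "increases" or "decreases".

Here customer segment is a common cause — it drives both which campaign a case falls under and the outcome. The crude comparison mixes populations; the stratum-specific rates are the causally relevant ones.
Within each level — premium: 47.0% vs 56.8%; budget: 3.1% vs 20.8% — Campaign N is higher every time.

decreases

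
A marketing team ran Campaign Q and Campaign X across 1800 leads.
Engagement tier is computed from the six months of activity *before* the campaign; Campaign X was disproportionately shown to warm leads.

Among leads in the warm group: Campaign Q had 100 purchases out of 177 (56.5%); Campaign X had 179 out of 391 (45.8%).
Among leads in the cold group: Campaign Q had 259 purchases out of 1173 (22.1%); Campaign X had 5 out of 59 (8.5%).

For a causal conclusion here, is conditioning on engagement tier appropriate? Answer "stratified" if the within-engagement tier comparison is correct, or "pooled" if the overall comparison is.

stratified

Engagement tier differs across campaigns for reasons unrelated to any effect of the campaign itself, and it separately predicts the outcome — a classic confounder. We must compare within engagement tier levels.
Within each level — warm: 56.5% vs 45.8%; cold: 22.1% vs 8.5% — Campaign Q is higher every time.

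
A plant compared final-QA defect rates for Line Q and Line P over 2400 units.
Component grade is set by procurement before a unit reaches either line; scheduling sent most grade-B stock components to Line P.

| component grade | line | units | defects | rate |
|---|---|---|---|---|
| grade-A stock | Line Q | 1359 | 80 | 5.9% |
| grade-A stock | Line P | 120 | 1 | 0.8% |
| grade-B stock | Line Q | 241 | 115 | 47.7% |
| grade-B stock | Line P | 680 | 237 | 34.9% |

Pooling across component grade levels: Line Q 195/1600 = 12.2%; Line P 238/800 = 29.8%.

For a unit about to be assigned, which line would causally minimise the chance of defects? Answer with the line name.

Since component grade is a pre-existing factor (not a product of the line) and it affects the outcome on its own, it is a confounder. The stratified rates, not the pooled rate, identify the causal effect.
Within each level — grade-A stock: 5.9% vs 0.8%; grade-B stock: 47.7% vs 34.9% — Line P is lower every time.

Line P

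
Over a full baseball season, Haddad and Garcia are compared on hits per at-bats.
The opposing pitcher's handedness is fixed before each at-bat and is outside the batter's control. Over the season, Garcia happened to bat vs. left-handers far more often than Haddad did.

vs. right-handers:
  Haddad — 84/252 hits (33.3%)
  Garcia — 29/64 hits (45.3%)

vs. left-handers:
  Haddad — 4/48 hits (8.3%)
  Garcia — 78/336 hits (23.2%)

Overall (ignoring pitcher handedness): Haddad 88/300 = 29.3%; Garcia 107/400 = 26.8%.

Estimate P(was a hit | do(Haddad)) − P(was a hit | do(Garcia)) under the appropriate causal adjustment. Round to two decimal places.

Pitcher handedness differs across players for reasons unrelated to any effect of the player itself, and it separately predicts the outcome — a classic confounder. We must compare within pitcher handedness levels.
Adjusting over the population distribution of pitcher handedness: 0.451·(0.333−0.453) + 0.549·(0.083−0.232) = -0.136.

-0.14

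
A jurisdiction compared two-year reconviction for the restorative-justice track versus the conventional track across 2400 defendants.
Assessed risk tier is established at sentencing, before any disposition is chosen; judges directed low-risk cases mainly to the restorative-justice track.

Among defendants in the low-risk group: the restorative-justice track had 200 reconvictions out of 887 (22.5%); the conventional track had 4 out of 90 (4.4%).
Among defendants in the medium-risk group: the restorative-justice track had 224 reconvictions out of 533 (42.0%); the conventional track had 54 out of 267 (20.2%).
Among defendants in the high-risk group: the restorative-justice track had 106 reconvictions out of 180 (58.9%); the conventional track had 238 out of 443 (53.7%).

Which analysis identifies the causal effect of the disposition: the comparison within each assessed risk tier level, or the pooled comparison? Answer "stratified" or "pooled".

stratified

Assessed risk tier satisfies the back-door criterion: it is not a descendant of the disposition, and it blocks the spurious path from disposition to outcome. Adjusting for it (i.e., using the within-assessed risk tier rates) gives the causal effect.
Within each level — low-risk: 22.5% vs 4.4%; medium-risk: 42.0% vs 20.2%; high-risk: 58.9% vs 53.7% — the conventional track is lower every time.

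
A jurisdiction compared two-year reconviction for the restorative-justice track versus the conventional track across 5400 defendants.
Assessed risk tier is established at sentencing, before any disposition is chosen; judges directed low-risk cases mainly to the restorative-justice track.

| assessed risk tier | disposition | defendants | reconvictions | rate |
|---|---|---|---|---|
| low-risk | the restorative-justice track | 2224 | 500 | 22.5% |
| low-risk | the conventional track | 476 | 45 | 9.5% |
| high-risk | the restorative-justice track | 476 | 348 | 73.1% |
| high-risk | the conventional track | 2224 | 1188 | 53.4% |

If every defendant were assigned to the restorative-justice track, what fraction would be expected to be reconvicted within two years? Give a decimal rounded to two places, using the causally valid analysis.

The assessed risk tier-specific comparison favours the conventional track throughout, but the pooled figures favour the restorative-justice track. The question is whether to condition on assessed risk tier.
Assessed risk tier differs across dispositions for reasons unrelated to any effect of the disposition itself, and it separately predicts the outcome — a classic confounder. We must compare within assessed risk tier levels.
Standardising the restorative-justice track to the population assessed risk tier mix: 0.500·500/2224 + 0.500·348/476 = 0.478.

0.48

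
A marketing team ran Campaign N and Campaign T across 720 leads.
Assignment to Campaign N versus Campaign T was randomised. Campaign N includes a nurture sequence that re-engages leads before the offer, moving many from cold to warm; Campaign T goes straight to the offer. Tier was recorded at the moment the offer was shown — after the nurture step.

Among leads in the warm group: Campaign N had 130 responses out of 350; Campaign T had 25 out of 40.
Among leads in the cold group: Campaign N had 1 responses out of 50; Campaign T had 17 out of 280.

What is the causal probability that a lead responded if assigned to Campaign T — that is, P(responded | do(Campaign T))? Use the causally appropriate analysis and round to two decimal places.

0.13

The engagement tier-specific comparison favours Campaign T throughout, but the pooled figures favour Campaign N. The question is whether to condition on engagement tier.
Stratifying would compare campaigns among leads the campaigns themselves sorted into engagement tier groups — a form of selection on an intermediate. The unconditioned pooled rates give the total causal effect.
So P(outcome | do(Campaign T)) is just the pooled rate for Campaign T: 42/320 = 0.131.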